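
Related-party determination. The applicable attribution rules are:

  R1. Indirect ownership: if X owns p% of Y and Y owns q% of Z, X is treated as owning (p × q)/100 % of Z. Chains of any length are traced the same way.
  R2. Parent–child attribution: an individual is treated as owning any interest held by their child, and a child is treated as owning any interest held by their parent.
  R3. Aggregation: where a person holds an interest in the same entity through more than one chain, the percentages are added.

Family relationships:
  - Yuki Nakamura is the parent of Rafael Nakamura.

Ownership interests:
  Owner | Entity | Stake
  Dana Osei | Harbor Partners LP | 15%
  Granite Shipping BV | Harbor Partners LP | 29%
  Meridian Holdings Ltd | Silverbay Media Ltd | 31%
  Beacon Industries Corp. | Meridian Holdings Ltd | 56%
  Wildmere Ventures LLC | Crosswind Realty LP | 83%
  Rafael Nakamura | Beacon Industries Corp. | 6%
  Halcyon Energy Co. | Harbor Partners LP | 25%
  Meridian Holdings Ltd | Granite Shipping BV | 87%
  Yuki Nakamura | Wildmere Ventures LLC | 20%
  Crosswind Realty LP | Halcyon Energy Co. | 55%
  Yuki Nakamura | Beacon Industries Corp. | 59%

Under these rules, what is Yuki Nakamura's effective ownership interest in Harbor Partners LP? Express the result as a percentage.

By parent–child attribution (R2), Yuki Nakamura is treated as also owning Rafael Nakamura's interest in Beacon Industries Corp, giving 59% + 6% = 65%.
Chain via Wildmere Ventures LLC → Crosswind Realty LP → Halcyon Energy Co. (R1): 20% × 83% × 55% × 25% = 2.2825% of Harbor Partners LP.
Chain via Beacon Industries Corp. → Meridian Holdings Ltd → Granite Shipping BV (R1): 65% × 56% × 87% × 29% = 9.18372% of Harbor Partners LP.
Aggregating (R3): 2.2825% + 9.18372% = 11.46622%.

11.46622%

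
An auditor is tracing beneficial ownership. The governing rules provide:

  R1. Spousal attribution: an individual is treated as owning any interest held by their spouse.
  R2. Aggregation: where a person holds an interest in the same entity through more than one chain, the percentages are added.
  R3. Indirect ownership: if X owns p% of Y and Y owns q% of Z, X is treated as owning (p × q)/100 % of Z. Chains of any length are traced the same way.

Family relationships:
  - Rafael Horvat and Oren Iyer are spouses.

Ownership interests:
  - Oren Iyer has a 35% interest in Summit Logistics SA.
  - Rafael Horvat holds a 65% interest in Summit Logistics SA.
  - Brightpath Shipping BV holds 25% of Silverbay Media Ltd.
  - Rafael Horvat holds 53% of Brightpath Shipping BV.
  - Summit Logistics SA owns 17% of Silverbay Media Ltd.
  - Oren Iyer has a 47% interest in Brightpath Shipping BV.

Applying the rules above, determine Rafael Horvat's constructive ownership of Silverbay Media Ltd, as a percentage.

By spousal attribution (R1), Rafael Horvat is treated as also owning Oren Iyer's interest in Brightpath Shipping BV, giving 53% + 47% = 100%.
By spousal attribution (R1), Rafael Horvat is treated as also owning Oren Iyer's interest in Summit Logistics SA, giving 65% + 35% = 100%.
Chain via Brightpath Shipping BV (R3): 100% × 25% = 25% of Silverbay Media Ltd.
Chain via Summit Logistics SA (R3): 100% × 17% = 17% of Silverbay Media Ltd.
Aggregating (R2): 25% + 17% = 42%.

42%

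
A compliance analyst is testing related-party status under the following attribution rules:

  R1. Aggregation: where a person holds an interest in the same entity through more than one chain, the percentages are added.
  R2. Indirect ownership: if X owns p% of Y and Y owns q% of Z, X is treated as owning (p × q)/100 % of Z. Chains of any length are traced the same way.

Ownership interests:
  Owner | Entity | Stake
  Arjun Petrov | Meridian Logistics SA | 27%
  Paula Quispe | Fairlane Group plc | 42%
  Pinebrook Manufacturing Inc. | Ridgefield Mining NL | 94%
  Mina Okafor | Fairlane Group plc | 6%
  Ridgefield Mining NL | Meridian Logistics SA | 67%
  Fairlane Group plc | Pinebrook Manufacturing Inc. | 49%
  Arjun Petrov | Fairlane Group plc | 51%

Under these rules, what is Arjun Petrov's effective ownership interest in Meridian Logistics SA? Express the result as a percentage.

42.738702%

Chain via Fairlane Group plc → Pinebrook Manufacturing Inc. → Ridgefield Mining NL (R2): 51% × 49% × 94% × 67% = 15.738702% of Meridian Logistics SA.
Direct interest in Meridian Logistics SA: 27%.
Aggregating (R1): 15.738702% + 27% = 42.738702%.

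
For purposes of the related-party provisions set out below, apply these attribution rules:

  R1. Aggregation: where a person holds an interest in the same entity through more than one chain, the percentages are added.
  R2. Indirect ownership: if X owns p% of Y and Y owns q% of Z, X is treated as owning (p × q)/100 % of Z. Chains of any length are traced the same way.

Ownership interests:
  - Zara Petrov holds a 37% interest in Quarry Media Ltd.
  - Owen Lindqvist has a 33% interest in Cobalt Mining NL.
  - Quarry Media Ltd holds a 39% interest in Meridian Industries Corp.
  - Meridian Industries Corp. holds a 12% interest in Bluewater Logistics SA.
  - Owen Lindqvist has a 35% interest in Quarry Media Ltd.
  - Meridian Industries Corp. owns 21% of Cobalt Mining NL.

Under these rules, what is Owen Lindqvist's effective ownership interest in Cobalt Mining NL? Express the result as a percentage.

35.8665%

Chain via Quarry Media Ltd → Meridian Industries Corp. (R2): 35% × 39% × 21% = 2.8665% of Cobalt Mining NL.
Direct interest in Cobalt Mining NL: 33%.
Aggregating (R1): 2.8665% + 33% = 35.8665%.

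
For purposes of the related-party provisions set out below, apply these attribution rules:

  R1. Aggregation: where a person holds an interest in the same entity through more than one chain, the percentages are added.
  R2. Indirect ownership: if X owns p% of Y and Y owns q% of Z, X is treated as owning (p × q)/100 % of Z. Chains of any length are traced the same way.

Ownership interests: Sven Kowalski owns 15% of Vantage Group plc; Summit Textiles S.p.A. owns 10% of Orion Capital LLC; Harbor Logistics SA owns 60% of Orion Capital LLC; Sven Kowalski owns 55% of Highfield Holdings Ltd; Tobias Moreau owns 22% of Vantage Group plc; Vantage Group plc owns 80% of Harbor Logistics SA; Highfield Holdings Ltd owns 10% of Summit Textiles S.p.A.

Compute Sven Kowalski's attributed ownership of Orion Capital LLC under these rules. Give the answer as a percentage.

7.75%

Chain via Vantage Group plc → Harbor Logistics SA (R2): 15% × 80% × 60% = 7.2% of Orion Capital LLC.
Chain via Highfield Holdings Ltd → Summit Textiles S.p.A. (R2): 55% × 10% × 10% = 0.55% of Orion Capital LLC.
Aggregating (R1): 7.2% + 0.55% = 7.75%.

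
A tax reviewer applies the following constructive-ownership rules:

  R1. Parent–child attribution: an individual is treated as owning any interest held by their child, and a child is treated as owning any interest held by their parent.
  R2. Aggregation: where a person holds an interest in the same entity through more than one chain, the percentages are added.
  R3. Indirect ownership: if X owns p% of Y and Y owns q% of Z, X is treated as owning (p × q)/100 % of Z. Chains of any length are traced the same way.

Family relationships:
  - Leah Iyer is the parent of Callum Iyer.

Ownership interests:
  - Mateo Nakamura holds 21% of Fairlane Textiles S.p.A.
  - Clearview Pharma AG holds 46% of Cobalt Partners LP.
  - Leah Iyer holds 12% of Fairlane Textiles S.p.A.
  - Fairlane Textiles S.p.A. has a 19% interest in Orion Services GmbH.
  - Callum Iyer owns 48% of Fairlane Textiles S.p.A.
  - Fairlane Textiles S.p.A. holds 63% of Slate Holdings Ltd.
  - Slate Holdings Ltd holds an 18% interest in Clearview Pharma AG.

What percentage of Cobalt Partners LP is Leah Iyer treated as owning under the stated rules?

3.12984%

By parent–child attribution (R1), Leah Iyer is treated as also owning Callum Iyer's interest in Fairlane Textiles S.p.A, giving 12% + 48% = 60%.
Chain via Fairlane Textiles S.p.A. → Slate Holdings Ltd → Clearview Pharma AG (R3): 60% × 63% × 18% × 46% = 3.12984% of Cobalt Partners LP.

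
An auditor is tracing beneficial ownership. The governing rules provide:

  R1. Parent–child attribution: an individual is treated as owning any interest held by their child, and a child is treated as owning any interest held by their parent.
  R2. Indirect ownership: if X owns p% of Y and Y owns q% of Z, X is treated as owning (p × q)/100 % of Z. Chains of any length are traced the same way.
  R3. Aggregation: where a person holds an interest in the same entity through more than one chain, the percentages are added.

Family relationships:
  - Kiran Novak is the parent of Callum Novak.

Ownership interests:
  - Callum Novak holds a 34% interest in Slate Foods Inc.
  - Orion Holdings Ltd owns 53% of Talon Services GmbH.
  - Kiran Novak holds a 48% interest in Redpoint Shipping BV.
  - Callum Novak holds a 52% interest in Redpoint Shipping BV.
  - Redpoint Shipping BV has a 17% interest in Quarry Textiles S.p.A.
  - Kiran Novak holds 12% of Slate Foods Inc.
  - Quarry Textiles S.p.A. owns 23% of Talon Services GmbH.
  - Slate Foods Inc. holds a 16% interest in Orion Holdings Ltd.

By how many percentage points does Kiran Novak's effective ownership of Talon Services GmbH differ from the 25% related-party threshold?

By parent–child attribution (R1), Kiran Novak is treated as also owning Callum Novak's interest in Slate Foods Inc, giving 12% + 34% = 46%.
By parent–child attribution (R1), Kiran Novak is treated as also owning Callum Novak's interest in Redpoint Shipping BV, giving 48% + 52% = 100%.
Chain via Slate Foods Inc. → Orion Holdings Ltd (R2): 46% × 16% × 53% = 3.9008% of Talon Services GmbH.
Chain via Redpoint Shipping BV → Quarry Textiles S.p.A. (R2): 100% × 17% × 23% = 3.91% of Talon Services GmbH.
Aggregating (R3): 3.9008% + 3.91% = 7.8108%.
7.8108% falls short of the 25% threshold by 17.1892 percentage points.

17.1892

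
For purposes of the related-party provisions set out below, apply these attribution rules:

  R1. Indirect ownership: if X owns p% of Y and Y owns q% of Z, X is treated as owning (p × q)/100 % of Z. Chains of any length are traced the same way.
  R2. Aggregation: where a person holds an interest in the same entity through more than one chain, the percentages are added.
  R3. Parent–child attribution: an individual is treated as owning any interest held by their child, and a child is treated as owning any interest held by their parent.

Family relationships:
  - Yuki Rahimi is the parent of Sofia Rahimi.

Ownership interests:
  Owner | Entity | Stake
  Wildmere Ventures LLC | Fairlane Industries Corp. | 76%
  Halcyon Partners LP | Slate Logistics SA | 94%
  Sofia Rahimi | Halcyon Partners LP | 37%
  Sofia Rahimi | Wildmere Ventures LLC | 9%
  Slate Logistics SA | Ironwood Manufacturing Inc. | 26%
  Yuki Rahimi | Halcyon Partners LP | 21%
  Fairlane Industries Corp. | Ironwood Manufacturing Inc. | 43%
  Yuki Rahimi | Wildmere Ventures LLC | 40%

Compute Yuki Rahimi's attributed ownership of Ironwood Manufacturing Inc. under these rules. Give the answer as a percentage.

By parent–child attribution (R3), Yuki Rahimi is treated as also owning Sofia Rahimi's interest in Wildmere Ventures LLC, giving 40% + 9% = 49%.
By parent–child attribution (R3), Yuki Rahimi is treated as also owning Sofia Rahimi's interest in Halcyon Partners LP, giving 21% + 37% = 58%.
Chain via Wildmere Ventures LLC → Fairlane Industries Corp. (R1): 49% × 76% × 43% = 16.0132% of Ironwood Manufacturing Inc.
Chain via Halcyon Partners LP → Slate Logistics SA (R1): 58% × 94% × 26% = 14.1752% of Ironwood Manufacturing Inc.
Aggregating (R2): 16.0132% + 14.1752% = 30.1884%.

30.1884%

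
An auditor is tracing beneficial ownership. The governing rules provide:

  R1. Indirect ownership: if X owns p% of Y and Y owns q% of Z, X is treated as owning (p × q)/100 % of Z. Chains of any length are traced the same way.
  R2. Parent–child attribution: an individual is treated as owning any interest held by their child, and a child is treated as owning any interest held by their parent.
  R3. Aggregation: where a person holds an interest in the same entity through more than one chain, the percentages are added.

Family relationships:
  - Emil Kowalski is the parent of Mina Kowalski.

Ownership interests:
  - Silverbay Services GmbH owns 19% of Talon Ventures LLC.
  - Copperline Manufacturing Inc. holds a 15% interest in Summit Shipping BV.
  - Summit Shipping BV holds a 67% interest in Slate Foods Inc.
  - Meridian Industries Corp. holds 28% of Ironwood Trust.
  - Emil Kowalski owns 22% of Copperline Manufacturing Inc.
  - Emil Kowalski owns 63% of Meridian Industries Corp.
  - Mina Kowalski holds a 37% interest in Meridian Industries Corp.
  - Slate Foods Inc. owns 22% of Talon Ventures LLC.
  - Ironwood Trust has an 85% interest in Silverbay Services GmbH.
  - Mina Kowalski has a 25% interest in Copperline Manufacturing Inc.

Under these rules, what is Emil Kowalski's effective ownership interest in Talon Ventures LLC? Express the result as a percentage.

5.56117%

By parent–child attribution (R2), Emil Kowalski is treated as also owning Mina Kowalski's interest in Meridian Industries Corp, giving 63% + 37% = 100%.
By parent–child attribution (R2), Emil Kowalski is treated as also owning Mina Kowalski's interest in Copperline Manufacturing Inc, giving 22% + 25% = 47%.
Chain via Meridian Industries Corp. → Ironwood Trust → Silverbay Services GmbH (R1): 100% × 28% × 85% × 19% = 4.522% of Talon Ventures LLC.
Chain via Copperline Manufacturing Inc. → Summit Shipping BV → Slate Foods Inc. (R1): 47% × 15% × 67% × 22% = 1.03917% of Talon Ventures LLC.
Aggregating (R3): 4.522% + 1.03917% = 5.56117%.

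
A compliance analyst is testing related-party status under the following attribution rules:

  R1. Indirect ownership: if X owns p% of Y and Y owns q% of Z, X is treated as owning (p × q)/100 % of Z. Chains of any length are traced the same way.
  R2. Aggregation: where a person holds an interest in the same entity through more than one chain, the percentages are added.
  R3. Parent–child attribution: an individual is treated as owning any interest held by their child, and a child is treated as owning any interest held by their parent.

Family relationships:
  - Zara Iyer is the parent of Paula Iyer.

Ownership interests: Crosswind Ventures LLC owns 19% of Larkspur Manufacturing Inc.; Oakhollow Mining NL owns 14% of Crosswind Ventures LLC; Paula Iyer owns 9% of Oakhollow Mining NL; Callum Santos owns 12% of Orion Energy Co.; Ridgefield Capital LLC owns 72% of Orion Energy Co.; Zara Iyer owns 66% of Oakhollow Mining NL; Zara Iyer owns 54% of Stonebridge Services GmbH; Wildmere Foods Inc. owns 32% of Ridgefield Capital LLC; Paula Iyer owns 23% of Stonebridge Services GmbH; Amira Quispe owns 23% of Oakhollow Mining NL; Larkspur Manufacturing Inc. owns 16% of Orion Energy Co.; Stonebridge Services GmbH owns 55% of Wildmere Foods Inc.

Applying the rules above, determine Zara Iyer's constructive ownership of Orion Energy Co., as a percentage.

By parent–child attribution (R3), Zara Iyer is treated as also owning Paula Iyer's interest in Oakhollow Mining NL, giving 66% + 9% = 75%.
By parent–child attribution (R3), Zara Iyer is treated as also owning Paula Iyer's interest in Stonebridge Services GmbH, giving 54% + 23% = 77%.
Chain via Oakhollow Mining NL → Crosswind Ventures LLC → Larkspur Manufacturing Inc. (R1): 75% × 14% × 19% × 16% = 0.3192% of Orion Energy Co.
Chain via Stonebridge Services GmbH → Wildmere Foods Inc. → Ridgefield Capital LLC (R1): 77% × 55% × 32% × 72% = 9.75744% of Orion Energy Co.
Aggregating (R2): 0.3192% + 9.75744% = 10.07664%.

10.07664%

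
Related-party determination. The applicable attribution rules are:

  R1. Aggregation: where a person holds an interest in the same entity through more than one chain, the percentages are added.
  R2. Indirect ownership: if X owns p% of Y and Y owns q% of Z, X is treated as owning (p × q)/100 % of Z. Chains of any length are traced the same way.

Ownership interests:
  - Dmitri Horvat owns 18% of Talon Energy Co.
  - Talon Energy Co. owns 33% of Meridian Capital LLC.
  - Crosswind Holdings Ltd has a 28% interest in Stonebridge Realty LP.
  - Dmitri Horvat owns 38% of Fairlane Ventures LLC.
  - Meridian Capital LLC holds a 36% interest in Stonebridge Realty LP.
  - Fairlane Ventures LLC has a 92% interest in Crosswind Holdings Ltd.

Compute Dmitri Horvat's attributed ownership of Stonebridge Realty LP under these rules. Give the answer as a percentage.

Chain via Fairlane Ventures LLC → Crosswind Holdings Ltd (R2): 38% × 92% × 28% = 9.7888% of Stonebridge Realty LP.
Chain via Talon Energy Co. → Meridian Capital LLC (R2): 18% × 33% × 36% = 2.1384% of Stonebridge Realty LP.
Aggregating (R1): 9.7888% + 2.1384% = 11.9272%.

11.9272%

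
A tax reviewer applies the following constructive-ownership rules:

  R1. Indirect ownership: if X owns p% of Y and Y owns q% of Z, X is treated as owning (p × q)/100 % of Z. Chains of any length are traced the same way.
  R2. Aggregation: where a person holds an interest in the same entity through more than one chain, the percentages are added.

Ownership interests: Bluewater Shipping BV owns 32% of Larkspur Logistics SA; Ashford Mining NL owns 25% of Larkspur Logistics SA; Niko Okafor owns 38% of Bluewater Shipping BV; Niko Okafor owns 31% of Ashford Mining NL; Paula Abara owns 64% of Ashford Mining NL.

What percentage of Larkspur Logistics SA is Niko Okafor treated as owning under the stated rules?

19.91%

Chain via Ashford Mining NL (R1): 31% × 25% = 7.75% of Larkspur Logistics SA.
Chain via Bluewater Shipping BV (R1): 38% × 32% = 12.16% of Larkspur Logistics SA.
Aggregating (R2): 7.75% + 12.16% = 19.91%.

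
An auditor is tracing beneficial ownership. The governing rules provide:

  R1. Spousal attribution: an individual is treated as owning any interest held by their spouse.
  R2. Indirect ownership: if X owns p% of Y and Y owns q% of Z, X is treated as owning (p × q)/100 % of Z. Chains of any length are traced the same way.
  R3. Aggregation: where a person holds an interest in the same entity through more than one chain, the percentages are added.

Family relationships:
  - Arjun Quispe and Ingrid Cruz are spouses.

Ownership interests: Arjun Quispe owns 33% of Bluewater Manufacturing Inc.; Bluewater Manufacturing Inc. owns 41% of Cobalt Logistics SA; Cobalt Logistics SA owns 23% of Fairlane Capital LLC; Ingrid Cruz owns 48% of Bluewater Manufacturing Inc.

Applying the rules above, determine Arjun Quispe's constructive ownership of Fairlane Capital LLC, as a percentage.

By spousal attribution (R1), Arjun Quispe is treated as also owning Ingrid Cruz's interest in Bluewater Manufacturing Inc, giving 33% + 48% = 81%.
Chain via Bluewater Manufacturing Inc. → Cobalt Logistics SA (R2): 81% × 41% × 23% = 7.6383% of Fairlane Capital LLC.

7.6383%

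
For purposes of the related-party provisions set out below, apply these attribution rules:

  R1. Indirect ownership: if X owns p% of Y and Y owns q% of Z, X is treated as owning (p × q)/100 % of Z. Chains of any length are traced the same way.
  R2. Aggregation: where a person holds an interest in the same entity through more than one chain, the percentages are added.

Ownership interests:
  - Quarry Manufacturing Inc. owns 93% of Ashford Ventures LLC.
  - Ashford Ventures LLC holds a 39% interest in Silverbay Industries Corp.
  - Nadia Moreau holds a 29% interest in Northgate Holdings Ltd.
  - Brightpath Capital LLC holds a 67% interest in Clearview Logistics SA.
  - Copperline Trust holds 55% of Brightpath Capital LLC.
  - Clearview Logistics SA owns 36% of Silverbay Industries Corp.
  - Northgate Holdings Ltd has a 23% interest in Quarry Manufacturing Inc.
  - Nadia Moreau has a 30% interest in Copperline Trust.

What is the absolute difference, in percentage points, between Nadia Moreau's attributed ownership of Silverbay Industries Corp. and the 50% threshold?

43.600991

Chain via Copperline Trust → Brightpath Capital LLC → Clearview Logistics SA (R1): 30% × 55% × 67% × 36% = 3.9798% of Silverbay Industries Corp.
Chain via Northgate Holdings Ltd → Quarry Manufacturing Inc. → Ashford Ventures LLC (R1): 29% × 23% × 93% × 39% = 2.419209% of Silverbay Industries Corp.
Aggregating (R2): 3.9798% + 2.419209% = 6.399009%.
6.399009% falls short of the 50% threshold by 43.600991 percentage points.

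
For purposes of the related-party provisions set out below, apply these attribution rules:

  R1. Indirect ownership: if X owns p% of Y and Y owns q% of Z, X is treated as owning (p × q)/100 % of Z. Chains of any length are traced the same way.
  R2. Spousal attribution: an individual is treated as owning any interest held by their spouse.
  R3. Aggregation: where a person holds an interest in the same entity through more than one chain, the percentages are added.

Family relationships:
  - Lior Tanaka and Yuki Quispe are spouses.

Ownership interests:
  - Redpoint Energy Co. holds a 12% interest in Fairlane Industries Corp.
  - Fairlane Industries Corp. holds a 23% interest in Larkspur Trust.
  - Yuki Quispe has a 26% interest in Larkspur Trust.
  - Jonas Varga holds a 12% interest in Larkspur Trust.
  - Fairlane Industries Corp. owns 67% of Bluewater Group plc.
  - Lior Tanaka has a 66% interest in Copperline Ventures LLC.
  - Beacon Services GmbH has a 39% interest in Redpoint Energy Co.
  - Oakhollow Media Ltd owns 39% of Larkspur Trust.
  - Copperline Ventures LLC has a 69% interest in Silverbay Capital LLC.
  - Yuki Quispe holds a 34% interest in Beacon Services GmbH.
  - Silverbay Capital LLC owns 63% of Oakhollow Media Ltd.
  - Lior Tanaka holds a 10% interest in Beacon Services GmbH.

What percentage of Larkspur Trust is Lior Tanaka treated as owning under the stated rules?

37.662794%

By spousal attribution (R2), Lior Tanaka is treated as also owning Yuki Quispe's interest in Beacon Services GmbH, giving 10% + 34% = 44%.
By spousal attribution (R2), Lior Tanaka is treated as owning Yuki Quispe's 26% interest in Larkspur Trust.
Chain via Beacon Services GmbH → Redpoint Energy Co. → Fairlane Industries Corp. (R1): 44% × 39% × 12% × 23% = 0.473616% of Larkspur Trust.
Chain via Copperline Ventures LLC → Silverbay Capital LLC → Oakhollow Media Ltd (R1): 66% × 69% × 63% × 39% = 11.189178% of Larkspur Trust.
Direct interest in Larkspur Trust: 26%.
Aggregating (R3): 0.473616% + 11.189178% + 26% = 37.662794%.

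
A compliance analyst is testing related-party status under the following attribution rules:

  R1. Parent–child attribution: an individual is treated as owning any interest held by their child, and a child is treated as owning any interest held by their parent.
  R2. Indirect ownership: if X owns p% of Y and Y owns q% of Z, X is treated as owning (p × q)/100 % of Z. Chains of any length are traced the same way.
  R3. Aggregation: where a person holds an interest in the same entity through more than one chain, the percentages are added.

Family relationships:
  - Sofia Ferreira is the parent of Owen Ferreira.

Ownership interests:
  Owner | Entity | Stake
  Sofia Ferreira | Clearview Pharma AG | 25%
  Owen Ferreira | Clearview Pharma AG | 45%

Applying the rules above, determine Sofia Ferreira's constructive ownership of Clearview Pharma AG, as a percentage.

By parent–child attribution (R1), Sofia Ferreira is treated as also owning Owen Ferreira's interest in Clearview Pharma AG, giving 25% + 45% = 70%.
Direct interest in Clearview Pharma AG: 70%.

70%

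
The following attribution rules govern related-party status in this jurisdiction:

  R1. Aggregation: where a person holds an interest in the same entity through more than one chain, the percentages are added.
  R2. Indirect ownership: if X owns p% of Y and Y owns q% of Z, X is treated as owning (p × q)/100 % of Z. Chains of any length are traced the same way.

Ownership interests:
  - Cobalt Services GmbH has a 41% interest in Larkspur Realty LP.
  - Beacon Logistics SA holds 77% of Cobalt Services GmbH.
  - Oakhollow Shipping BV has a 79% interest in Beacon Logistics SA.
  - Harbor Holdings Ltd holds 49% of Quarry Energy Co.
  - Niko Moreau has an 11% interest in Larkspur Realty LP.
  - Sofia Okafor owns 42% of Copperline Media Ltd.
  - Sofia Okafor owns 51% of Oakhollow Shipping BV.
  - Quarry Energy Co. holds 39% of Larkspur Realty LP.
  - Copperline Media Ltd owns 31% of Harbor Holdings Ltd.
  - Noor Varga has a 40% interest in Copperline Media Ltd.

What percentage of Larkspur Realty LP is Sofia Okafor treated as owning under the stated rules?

Chain via Oakhollow Shipping BV → Beacon Logistics SA → Cobalt Services GmbH (R2): 51% × 79% × 77% × 41% = 12.719553% of Larkspur Realty LP.
Chain via Copperline Media Ltd → Harbor Holdings Ltd → Quarry Energy Co. (R2): 42% × 31% × 49% × 39% = 2.488122% of Larkspur Realty LP.
Aggregating (R1): 12.719553% + 2.488122% = 15.207675%.

15.207675%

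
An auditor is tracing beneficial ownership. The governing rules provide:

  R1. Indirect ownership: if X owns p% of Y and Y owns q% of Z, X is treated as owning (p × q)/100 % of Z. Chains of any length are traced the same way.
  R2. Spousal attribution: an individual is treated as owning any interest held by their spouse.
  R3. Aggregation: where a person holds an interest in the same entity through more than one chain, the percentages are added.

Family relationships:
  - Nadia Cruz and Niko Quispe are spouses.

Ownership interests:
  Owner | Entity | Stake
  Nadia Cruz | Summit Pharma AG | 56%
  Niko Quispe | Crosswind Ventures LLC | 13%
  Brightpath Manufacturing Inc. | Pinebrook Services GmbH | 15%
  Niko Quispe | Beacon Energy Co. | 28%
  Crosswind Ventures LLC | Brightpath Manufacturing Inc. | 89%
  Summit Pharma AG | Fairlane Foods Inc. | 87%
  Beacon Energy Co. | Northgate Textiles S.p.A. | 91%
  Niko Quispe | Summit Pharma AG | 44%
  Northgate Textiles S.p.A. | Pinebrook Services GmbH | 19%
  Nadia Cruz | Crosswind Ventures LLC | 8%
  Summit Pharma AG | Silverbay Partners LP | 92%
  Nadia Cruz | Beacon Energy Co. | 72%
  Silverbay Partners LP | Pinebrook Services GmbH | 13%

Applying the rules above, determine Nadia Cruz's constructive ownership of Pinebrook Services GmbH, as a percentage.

By spousal attribution (R2), Nadia Cruz is treated as also owning Niko Quispe's interest in Crosswind Ventures LLC, giving 8% + 13% = 21%.
By spousal attribution (R2), Nadia Cruz is treated as also owning Niko Quispe's interest in Summit Pharma AG, giving 56% + 44% = 100%.
By spousal attribution (R2), Nadia Cruz is treated as also owning Niko Quispe's interest in Beacon Energy Co, giving 72% + 28% = 100%.
Chain via Crosswind Ventures LLC → Brightpath Manufacturing Inc. (R1): 21% × 89% × 15% = 2.8035% of Pinebrook Services GmbH.
Chain via Summit Pharma AG → Silverbay Partners LP (R1): 100% × 92% × 13% = 11.96% of Pinebrook Services GmbH.
Chain via Beacon Energy Co. → Northgate Textiles S.p.A. (R1): 100% × 91% × 19% = 17.29% of Pinebrook Services GmbH.
Aggregating (R3): 2.8035% + 11.96% + 17.29% = 32.0535%.

32.0535%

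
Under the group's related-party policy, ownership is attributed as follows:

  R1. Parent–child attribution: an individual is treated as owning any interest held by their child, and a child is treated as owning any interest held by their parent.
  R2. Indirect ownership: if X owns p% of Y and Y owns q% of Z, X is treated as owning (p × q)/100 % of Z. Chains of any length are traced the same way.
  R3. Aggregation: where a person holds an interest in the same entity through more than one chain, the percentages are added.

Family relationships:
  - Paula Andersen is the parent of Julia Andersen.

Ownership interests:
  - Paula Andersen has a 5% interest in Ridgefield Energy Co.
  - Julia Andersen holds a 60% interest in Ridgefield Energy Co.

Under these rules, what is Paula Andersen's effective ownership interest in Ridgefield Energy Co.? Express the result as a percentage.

By parent–child attribution (R1), Paula Andersen is treated as also owning Julia Andersen's interest in Ridgefield Energy Co, giving 5% + 60% = 65%.
Direct interest in Ridgefield Energy Co: 65%.

65%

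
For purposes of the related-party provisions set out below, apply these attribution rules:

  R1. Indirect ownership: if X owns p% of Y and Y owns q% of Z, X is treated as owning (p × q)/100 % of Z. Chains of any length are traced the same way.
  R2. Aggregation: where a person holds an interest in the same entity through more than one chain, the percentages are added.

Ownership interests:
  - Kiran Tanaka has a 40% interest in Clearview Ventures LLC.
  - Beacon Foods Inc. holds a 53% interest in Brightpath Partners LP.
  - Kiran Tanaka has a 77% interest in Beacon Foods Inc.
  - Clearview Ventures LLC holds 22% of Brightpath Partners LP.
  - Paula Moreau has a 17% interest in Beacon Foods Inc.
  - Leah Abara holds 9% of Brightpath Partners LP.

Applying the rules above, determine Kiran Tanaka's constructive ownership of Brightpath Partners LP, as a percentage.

49.61%

Chain via Clearview Ventures LLC (R1): 40% × 22% = 8.8% of Brightpath Partners LP.
Chain via Beacon Foods Inc. (R1): 77% × 53% = 40.81% of Brightpath Partners LP.
Aggregating (R2): 8.8% + 40.81% = 49.61%.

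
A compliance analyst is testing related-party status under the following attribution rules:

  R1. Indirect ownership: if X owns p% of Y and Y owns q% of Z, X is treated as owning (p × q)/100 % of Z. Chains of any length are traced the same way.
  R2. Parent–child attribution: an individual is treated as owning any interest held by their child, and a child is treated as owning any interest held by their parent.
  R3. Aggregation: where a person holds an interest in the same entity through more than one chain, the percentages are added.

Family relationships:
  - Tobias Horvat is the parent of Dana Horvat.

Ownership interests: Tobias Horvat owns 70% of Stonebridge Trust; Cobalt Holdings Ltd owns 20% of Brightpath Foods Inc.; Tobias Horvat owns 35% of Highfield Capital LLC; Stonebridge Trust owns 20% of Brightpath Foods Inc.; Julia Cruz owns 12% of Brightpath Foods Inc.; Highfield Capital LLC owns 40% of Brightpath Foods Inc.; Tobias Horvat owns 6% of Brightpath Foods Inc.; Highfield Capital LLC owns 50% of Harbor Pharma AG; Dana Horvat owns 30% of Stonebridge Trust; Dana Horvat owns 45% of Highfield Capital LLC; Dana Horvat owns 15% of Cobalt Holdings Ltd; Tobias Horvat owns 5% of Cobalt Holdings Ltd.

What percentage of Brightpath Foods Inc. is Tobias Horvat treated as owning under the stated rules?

By parent–child attribution (R2), Tobias Horvat is treated as also owning Dana Horvat's interest in Cobalt Holdings Ltd, giving 5% + 15% = 20%.
By parent–child attribution (R2), Tobias Horvat is treated as also owning Dana Horvat's interest in Stonebridge Trust, giving 70% + 30% = 100%.
By parent–child attribution (R2), Tobias Horvat is treated as also owning Dana Horvat's interest in Highfield Capital LLC, giving 35% + 45% = 80%.
Chain via Cobalt Holdings Ltd (R1): 20% × 20% = 4% of Brightpath Foods Inc.
Chain via Stonebridge Trust (R1): 100% × 20% = 20% of Brightpath Foods Inc.
Chain via Highfield Capital LLC (R1): 80% × 40% = 32% of Brightpath Foods Inc.
Direct interest in Brightpath Foods Inc: 6%.
Aggregating (R3): 4% + 20% + 32% + 6% = 62%.

62%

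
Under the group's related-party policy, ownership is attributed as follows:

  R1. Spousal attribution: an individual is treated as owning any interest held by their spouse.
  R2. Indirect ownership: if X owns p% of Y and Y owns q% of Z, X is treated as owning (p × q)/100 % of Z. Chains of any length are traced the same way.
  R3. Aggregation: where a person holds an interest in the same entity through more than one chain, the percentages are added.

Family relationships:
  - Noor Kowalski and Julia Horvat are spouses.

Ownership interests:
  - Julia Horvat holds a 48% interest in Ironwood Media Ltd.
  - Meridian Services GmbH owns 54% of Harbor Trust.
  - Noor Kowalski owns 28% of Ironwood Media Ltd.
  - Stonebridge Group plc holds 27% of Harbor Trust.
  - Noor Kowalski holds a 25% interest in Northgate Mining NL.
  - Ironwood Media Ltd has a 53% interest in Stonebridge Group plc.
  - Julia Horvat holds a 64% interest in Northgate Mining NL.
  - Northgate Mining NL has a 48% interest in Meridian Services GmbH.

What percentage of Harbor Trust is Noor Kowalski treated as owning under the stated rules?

33.9444%

By spousal attribution (R1), Noor Kowalski is treated as also owning Julia Horvat's interest in Northgate Mining NL, giving 25% + 64% = 89%.
By spousal attribution (R1), Noor Kowalski is treated as also owning Julia Horvat's interest in Ironwood Media Ltd, giving 28% + 48% = 76%.
Chain via Northgate Mining NL → Meridian Services GmbH (R2): 89% × 48% × 54% = 23.0688% of Harbor Trust.
Chain via Ironwood Media Ltd → Stonebridge Group plc (R2): 76% × 53% × 27% = 10.8756% of Harbor Trust.
Aggregating (R3): 23.0688% + 10.8756% = 33.9444%.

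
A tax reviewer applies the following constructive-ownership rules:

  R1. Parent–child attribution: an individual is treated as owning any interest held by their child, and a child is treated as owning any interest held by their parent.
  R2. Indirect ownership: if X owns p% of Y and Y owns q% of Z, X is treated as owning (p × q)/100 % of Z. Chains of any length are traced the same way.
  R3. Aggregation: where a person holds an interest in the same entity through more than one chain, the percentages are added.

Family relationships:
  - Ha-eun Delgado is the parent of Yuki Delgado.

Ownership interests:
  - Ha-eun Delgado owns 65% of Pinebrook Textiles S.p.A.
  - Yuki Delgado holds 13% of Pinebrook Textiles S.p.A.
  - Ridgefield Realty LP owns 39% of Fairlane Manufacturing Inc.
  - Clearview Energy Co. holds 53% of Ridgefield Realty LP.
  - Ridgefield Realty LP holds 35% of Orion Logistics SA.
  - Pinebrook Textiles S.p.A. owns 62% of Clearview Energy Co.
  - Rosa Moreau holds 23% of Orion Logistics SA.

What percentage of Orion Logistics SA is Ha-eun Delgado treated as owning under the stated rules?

8.97078%

By parent–child attribution (R1), Ha-eun Delgado is treated as also owning Yuki Delgado's interest in Pinebrook Textiles S.p.A, giving 65% + 13% = 78%.
Chain via Pinebrook Textiles S.p.A. → Clearview Energy Co. → Ridgefield Realty LP (R2): 78% × 62% × 53% × 35% = 8.97078% of Orion Logistics SA.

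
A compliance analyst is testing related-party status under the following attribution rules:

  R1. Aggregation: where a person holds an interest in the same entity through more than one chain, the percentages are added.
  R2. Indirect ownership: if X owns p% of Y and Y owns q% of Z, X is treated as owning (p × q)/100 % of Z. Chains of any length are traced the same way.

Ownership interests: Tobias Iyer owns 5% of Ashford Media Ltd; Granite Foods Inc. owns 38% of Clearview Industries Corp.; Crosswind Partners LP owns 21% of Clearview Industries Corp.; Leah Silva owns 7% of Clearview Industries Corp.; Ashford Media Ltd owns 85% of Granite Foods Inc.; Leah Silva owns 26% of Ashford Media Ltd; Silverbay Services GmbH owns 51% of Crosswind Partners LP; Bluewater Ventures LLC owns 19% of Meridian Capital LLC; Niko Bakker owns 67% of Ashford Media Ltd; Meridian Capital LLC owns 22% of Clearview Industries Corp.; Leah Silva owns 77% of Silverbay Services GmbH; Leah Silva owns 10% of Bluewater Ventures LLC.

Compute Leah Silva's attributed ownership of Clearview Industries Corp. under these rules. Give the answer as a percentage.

Chain via Ashford Media Ltd → Granite Foods Inc. (R2): 26% × 85% × 38% = 8.398% of Clearview Industries Corp.
Chain via Silverbay Services GmbH → Crosswind Partners LP (R2): 77% × 51% × 21% = 8.2467% of Clearview Industries Corp.
Chain via Bluewater Ventures LLC → Meridian Capital LLC (R2): 10% × 19% × 22% = 0.418% of Clearview Industries Corp.
Direct interest in Clearview Industries Corp: 7%.
Aggregating (R1): 8.398% + 8.2467% + 0.418% + 7% = 24.0627%.

24.0627%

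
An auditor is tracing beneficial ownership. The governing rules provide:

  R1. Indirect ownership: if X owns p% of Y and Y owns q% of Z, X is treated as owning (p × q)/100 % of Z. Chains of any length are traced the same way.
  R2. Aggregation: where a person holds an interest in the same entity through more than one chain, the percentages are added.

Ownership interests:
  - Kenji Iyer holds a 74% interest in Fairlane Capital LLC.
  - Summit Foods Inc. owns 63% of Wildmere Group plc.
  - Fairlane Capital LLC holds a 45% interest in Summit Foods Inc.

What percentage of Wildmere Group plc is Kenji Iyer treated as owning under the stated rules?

Chain via Fairlane Capital LLC → Summit Foods Inc. (R1): 74% × 45% × 63% = 20.979% of Wildmere Group plc.

20.979%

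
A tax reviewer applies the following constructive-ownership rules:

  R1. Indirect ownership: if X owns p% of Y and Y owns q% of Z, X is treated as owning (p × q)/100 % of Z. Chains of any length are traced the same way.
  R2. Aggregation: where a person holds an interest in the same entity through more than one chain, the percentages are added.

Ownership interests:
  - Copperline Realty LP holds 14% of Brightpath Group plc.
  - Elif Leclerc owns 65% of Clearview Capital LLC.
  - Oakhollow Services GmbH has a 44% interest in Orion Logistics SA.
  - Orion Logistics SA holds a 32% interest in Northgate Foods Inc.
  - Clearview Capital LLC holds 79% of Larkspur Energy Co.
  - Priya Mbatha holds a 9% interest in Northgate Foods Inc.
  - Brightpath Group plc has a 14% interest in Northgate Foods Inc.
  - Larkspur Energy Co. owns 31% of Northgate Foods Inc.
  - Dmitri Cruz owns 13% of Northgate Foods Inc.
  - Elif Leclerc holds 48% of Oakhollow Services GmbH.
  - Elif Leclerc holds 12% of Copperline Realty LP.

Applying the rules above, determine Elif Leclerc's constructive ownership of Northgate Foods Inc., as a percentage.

22.9121%

Chain via Clearview Capital LLC → Larkspur Energy Co. (R1): 65% × 79% × 31% = 15.9185% of Northgate Foods Inc.
Chain via Oakhollow Services GmbH → Orion Logistics SA (R1): 48% × 44% × 32% = 6.7584% of Northgate Foods Inc.
Chain via Copperline Realty LP → Brightpath Group plc (R1): 12% × 14% × 14% = 0.2352% of Northgate Foods Inc.
Aggregating (R2): 15.9185% + 6.7584% + 0.2352% = 22.9121%.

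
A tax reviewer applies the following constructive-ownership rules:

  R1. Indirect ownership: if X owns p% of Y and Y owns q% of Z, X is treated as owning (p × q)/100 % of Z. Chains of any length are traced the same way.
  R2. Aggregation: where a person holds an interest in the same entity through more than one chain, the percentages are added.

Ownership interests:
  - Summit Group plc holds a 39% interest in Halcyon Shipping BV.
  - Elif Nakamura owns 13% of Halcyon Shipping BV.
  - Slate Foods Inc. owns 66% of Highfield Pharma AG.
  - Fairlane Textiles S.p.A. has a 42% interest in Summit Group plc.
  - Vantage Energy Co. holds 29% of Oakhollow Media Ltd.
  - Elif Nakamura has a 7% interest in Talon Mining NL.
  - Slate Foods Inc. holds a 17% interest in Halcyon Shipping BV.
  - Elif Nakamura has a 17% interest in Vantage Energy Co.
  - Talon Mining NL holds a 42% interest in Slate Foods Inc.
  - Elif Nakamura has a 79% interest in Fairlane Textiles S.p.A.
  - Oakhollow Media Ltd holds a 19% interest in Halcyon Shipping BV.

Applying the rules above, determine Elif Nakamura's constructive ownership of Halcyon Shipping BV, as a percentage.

Chain via Fairlane Textiles S.p.A. → Summit Group plc (R1): 79% × 42% × 39% = 12.9402% of Halcyon Shipping BV.
Chain via Vantage Energy Co. → Oakhollow Media Ltd (R1): 17% × 29% × 19% = 0.9367% of Halcyon Shipping BV.
Chain via Talon Mining NL → Slate Foods Inc. (R1): 7% × 42% × 17% = 0.4998% of Halcyon Shipping BV.
Direct interest in Halcyon Shipping BV: 13%.
Aggregating (R2): 12.9402% + 0.9367% + 0.4998% + 13% = 27.3767%.

27.3767%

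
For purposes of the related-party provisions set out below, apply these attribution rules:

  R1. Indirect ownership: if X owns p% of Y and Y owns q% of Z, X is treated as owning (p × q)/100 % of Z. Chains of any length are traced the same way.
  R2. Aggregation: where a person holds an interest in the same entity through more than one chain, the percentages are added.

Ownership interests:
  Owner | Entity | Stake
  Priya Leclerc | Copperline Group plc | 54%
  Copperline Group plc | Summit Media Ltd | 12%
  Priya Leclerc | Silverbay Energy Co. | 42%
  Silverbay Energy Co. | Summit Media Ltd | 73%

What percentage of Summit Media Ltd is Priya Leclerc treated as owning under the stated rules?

37.14%

Chain via Copperline Group plc (R1): 54% × 12% = 6.48% of Summit Media Ltd.
Chain via Silverbay Energy Co. (R1): 42% × 73% = 30.66% of Summit Media Ltd.
Aggregating (R2): 6.48% + 30.66% = 37.14%.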